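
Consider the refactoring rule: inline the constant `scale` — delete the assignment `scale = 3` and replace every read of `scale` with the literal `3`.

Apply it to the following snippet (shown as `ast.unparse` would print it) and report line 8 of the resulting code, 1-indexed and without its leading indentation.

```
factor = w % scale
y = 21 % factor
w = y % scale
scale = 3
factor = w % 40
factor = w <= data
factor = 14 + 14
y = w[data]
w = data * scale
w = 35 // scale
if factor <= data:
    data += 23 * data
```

Transformed code:
factor = w % 3
y = 21 % factor
w = y % 3
factor = w % 40
factor = w <= data
factor = 14 + 14
y = w[data]
w = data * 3
w = 35 // 3
if factor <= data:
    data += 23 * data

w = data * 3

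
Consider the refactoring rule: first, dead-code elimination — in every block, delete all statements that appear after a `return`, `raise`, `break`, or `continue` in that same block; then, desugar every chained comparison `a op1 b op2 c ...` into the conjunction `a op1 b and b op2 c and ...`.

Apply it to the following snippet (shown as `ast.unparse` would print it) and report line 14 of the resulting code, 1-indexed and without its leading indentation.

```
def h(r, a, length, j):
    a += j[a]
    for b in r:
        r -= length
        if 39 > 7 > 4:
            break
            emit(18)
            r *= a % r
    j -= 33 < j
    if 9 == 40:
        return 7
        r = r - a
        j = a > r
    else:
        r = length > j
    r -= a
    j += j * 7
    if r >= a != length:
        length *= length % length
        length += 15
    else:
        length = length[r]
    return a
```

Transformed code:
def h(r, a, length, j):
    a += j[a]
    for b in r:
        r -= length
        if 39 > 7 and 7 > 4:
            break
    j -= 33 < j
    if 9 == 40:
        return 7
    else:
        r = length > j
    r -= a
    j += j * 7
    if r >= a and a != length:
        length *= length % length
        length += 15
    else:
        length = length[r]
    return a

if r >= a and a != length:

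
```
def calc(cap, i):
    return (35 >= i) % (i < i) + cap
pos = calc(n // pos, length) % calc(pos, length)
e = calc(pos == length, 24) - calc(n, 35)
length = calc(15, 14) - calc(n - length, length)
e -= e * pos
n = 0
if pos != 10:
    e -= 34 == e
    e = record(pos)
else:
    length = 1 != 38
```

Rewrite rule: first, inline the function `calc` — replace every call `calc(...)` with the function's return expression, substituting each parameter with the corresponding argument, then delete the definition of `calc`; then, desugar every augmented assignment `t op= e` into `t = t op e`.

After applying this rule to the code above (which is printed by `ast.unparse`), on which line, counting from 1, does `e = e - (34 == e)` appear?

Transformed code:
pos = ((35 >= length) % (length < length) + n // pos) % ((35 >= length) % (length < length) + pos)
e = (35 >= 24) % (24 < 24) + (pos == length) - ((35 >= 35) % (35 < 35) + n)
length = (35 >= 14) % (14 < 14) + 15 - ((35 >= length) % (length < length) + (n - length))
e = e - e * pos
n = 0
if pos != 10:
    e = e - (34 == e)
    e = record(pos)
else:
    length = 1 != 38

7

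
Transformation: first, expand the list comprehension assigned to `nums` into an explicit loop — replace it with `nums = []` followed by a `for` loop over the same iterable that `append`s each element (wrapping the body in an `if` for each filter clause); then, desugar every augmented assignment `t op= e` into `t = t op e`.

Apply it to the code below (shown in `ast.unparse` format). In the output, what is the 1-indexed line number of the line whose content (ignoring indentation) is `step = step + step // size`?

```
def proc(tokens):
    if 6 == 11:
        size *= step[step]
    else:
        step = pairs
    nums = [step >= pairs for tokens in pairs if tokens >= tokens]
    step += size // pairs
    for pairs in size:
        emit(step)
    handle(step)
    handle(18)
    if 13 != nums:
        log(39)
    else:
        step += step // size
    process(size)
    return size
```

Transformed code:
def proc(tokens):
    if 6 == 11:
        size = size * step[step]
    else:
        step = pairs
    nums = []
    for tokens in pairs:
        if tokens >= tokens:
            nums.append(step >= pairs)
    step = step + size // pairs
    for pairs in size:
        emit(step)
    handle(step)
    handle(18)
    if 13 != nums:
        log(39)
    else:
        step = step + step // size
    process(size)
    return size

18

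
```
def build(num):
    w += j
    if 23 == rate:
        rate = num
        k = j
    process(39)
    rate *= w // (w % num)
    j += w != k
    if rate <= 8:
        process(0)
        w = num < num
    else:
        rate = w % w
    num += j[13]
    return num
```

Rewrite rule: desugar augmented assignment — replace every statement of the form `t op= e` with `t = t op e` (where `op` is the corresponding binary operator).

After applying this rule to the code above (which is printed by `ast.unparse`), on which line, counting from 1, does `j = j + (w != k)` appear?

8

Transformed code:
def build(num):
    w = w + j
    if 23 == rate:
        rate = num
        k = j
    process(39)
    rate = rate * (w // (w % num))
    j = j + (w != k)
    if rate <= 8:
        process(0)
        w = num < num
    else:
        rate = w % w
    num = num + j[13]
    return num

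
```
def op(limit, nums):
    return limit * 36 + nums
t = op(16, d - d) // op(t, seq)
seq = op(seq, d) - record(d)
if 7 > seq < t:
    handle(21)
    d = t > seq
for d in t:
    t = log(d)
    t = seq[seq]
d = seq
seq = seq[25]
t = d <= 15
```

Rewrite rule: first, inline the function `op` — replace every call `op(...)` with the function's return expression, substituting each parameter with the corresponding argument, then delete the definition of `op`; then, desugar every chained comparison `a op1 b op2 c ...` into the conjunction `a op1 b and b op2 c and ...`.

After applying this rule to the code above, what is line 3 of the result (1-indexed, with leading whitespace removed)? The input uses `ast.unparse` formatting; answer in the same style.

Transformed code:
t = (16 * 36 + (d - d)) // (t * 36 + seq)
seq = seq * 36 + d - record(d)
if 7 > seq and seq < t:
    handle(21)
    d = t > seq
for d in t:
    t = log(d)
    t = seq[seq]
d = seq
seq = seq[25]
t = d <= 15

if 7 > seq and seq < t:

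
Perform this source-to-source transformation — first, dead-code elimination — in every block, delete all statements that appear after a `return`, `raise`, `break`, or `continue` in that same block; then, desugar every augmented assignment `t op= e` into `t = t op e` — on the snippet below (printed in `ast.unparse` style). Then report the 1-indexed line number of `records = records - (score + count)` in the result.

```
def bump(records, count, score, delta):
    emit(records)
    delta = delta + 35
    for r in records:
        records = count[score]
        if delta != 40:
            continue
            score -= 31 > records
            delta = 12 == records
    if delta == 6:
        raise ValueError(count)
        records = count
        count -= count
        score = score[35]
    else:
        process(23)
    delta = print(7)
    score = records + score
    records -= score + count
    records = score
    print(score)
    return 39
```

14

Transformed code:
def bump(records, count, score, delta):
    emit(records)
    delta = delta + 35
    for r in records:
        records = count[score]
        if delta != 40:
            continue
    if delta == 6:
        raise ValueError(count)
    else:
        process(23)
    delta = print(7)
    score = records + score
    records = records - (score + count)
    records = score
    print(score)
    return 39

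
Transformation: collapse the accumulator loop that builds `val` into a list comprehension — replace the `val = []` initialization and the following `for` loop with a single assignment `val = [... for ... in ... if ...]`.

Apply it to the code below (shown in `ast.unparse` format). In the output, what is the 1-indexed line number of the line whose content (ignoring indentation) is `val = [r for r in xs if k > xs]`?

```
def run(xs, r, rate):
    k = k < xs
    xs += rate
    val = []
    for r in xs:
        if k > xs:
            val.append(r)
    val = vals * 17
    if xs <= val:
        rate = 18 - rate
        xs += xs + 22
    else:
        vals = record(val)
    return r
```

4

Transformed code:
def run(xs, r, rate):
    k = k < xs
    xs += rate
    val = [r for r in xs if k > xs]
    val = vals * 17
    if xs <= val:
        rate = 18 - rate
        xs += xs + 22
    else:
        vals = record(val)
    return r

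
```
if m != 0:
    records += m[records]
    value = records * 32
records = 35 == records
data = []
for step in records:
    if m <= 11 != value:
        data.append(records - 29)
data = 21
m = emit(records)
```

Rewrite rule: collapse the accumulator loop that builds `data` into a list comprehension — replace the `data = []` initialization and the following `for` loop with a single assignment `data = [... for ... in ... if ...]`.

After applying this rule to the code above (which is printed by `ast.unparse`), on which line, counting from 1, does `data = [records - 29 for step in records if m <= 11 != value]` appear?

5

Transformed code:
if m != 0:
    records += m[records]
    value = records * 32
records = 35 == records
data = [records - 29 for step in records if m <= 11 != value]
data = 21
m = emit(records)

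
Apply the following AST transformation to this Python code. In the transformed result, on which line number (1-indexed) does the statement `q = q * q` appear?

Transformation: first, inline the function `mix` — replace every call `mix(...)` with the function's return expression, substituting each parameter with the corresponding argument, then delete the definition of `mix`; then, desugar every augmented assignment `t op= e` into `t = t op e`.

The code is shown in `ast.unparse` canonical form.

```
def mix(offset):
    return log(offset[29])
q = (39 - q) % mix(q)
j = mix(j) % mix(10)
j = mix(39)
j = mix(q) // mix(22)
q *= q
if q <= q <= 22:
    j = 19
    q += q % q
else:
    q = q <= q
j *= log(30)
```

Transformed code:
q = (39 - q) % log(q[29])
j = log(j[29]) % log(10[29])
j = log(39[29])
j = log(q[29]) // log(22[29])
q = q * q
if q <= q <= 22:
    j = 19
    q = q + q % q
else:
    q = q <= q
j = j * log(30)

5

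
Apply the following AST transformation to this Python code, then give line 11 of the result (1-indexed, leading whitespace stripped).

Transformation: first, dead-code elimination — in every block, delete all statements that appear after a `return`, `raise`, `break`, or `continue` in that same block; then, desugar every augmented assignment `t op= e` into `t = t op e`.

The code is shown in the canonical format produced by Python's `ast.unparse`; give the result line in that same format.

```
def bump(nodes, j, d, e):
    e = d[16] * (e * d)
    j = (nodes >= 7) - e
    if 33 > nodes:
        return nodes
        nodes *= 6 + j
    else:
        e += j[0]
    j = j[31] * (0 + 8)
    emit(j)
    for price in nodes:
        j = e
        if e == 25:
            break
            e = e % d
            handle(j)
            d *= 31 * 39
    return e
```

Transformed code:
def bump(nodes, j, d, e):
    e = d[16] * (e * d)
    j = (nodes >= 7) - e
    if 33 > nodes:
        return nodes
    else:
        e = e + j[0]
    j = j[31] * (0 + 8)
    emit(j)
    for price in nodes:
        j = e
        if e == 25:
            break
    return e

j = e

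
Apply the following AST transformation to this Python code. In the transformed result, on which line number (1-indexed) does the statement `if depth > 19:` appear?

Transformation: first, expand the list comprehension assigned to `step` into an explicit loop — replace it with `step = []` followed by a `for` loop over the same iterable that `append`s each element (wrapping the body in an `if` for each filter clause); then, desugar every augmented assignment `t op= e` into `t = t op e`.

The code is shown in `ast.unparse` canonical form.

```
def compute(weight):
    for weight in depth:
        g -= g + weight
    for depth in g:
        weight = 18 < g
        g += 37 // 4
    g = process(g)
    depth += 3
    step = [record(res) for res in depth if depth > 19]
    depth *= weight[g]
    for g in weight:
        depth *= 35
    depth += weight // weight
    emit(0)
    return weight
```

Transformed code:
def compute(weight):
    for weight in depth:
        g = g - (g + weight)
    for depth in g:
        weight = 18 < g
        g = g + 37 // 4
    g = process(g)
    depth = depth + 3
    step = []
    for res in depth:
        if depth > 19:
            step.append(record(res))
    depth = depth * weight[g]
    for g in weight:
        depth = depth * 35
    depth = depth + weight // weight
    emit(0)
    return weight

11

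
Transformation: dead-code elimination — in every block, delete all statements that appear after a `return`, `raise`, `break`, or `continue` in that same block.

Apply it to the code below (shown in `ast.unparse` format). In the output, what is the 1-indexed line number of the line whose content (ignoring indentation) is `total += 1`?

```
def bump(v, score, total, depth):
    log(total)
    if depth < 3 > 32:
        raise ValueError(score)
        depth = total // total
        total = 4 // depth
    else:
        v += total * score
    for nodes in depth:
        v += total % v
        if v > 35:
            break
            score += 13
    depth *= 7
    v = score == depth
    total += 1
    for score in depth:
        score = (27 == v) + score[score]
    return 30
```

Transformed code:
def bump(v, score, total, depth):
    log(total)
    if depth < 3 > 32:
        raise ValueError(score)
    else:
        v += total * score
    for nodes in depth:
        v += total % v
        if v > 35:
            break
    depth *= 7
    v = score == depth
    total += 1
    for score in depth:
        score = (27 == v) + score[score]
    return 30

13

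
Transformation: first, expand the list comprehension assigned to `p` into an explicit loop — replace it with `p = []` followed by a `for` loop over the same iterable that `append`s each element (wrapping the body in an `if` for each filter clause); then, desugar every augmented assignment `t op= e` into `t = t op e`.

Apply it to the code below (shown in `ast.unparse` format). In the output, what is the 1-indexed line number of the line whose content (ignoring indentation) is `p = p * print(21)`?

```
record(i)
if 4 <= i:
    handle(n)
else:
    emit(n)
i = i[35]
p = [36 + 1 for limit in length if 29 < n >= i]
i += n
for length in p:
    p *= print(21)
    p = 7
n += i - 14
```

13

Transformed code:
record(i)
if 4 <= i:
    handle(n)
else:
    emit(n)
i = i[35]
p = []
for limit in length:
    if 29 < n >= i:
        p.append(36 + 1)
i = i + n
for length in p:
    p = p * print(21)
    p = 7
n = n + (i - 14)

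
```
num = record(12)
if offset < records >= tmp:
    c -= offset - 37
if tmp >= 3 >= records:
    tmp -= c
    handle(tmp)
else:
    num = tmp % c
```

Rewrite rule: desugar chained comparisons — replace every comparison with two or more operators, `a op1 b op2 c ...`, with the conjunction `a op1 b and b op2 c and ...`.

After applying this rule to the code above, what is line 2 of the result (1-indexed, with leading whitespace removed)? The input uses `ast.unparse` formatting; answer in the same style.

if offset < records and records >= tmp:

Transformed code:
num = record(12)
if offset < records and records >= tmp:
    c -= offset - 37
if tmp >= 3 and 3 >= records:
    tmp -= c
    handle(tmp)
else:
    num = tmp % c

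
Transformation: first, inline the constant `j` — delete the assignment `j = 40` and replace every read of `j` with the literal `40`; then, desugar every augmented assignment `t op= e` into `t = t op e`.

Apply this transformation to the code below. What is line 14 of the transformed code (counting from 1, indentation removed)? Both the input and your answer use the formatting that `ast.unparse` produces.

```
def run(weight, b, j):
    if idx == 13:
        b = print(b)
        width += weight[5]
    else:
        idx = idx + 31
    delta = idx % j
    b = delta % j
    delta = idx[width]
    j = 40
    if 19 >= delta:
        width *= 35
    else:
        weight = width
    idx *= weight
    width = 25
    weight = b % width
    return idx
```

Transformed code:
def run(weight, b, j):
    if idx == 13:
        b = print(b)
        width = width + weight[5]
    else:
        idx = idx + 31
    delta = idx % 40
    b = delta % 40
    delta = idx[width]
    if 19 >= delta:
        width = width * 35
    else:
        weight = width
    idx = idx * weight
    width = 25
    weight = b % width
    return idx

idx = idx * weight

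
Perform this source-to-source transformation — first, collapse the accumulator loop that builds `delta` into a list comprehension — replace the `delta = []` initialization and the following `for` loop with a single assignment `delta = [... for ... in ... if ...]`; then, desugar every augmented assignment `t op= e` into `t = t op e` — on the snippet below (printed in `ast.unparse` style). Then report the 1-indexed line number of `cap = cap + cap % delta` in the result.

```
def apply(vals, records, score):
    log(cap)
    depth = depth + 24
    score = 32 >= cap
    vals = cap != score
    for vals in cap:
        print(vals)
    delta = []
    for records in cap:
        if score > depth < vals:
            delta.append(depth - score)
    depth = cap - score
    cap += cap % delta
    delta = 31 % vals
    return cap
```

10

Transformed code:
def apply(vals, records, score):
    log(cap)
    depth = depth + 24
    score = 32 >= cap
    vals = cap != score
    for vals in cap:
        print(vals)
    delta = [depth - score for records in cap if score > depth < vals]
    depth = cap - score
    cap = cap + cap % delta
    delta = 31 % vals
    return cap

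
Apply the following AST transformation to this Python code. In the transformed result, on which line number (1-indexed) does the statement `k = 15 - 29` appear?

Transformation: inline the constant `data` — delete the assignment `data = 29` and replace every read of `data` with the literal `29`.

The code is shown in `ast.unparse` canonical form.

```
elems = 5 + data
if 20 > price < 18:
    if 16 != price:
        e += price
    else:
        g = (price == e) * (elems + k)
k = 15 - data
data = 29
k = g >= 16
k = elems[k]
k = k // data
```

7

Transformed code:
elems = 5 + 29
if 20 > price < 18:
    if 16 != price:
        e += price
    else:
        g = (price == e) * (elems + k)
k = 15 - 29
k = g >= 16
k = elems[k]
k = k // 29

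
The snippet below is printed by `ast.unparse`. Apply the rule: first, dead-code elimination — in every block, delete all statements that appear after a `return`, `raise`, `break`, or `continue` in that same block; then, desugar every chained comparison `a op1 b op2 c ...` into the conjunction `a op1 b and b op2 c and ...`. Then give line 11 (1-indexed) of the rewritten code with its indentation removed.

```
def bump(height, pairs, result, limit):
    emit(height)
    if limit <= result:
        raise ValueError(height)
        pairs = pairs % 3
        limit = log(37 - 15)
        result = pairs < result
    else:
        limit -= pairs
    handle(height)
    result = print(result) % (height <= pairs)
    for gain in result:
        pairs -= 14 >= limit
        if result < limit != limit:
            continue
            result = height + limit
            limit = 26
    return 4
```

Transformed code:
def bump(height, pairs, result, limit):
    emit(height)
    if limit <= result:
        raise ValueError(height)
    else:
        limit -= pairs
    handle(height)
    result = print(result) % (height <= pairs)
    for gain in result:
        pairs -= 14 >= limit
        if result < limit and limit != limit:
            continue
    return 4

if result < limit and limit != limit:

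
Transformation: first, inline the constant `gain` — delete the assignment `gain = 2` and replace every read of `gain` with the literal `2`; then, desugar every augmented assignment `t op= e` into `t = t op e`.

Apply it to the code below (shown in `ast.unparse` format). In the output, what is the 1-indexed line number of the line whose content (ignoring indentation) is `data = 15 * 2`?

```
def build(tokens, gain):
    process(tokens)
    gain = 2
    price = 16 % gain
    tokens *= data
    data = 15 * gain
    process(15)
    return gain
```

Transformed code:
def build(tokens, gain):
    process(tokens)
    price = 16 % 2
    tokens = tokens * data
    data = 15 * 2
    process(15)
    return 2

5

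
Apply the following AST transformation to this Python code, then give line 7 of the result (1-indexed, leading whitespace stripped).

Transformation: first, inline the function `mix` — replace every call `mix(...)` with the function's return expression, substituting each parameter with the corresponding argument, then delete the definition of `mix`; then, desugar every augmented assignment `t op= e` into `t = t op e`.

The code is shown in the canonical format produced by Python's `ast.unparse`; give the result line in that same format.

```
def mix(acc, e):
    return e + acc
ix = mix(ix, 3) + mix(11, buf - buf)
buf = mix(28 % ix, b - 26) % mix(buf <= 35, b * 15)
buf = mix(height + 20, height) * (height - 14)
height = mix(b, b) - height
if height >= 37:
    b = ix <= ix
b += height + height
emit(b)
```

Transformed code:
ix = 3 + ix + (buf - buf + 11)
buf = (b - 26 + 28 % ix) % (b * 15 + (buf <= 35))
buf = (height + (height + 20)) * (height - 14)
height = b + b - height
if height >= 37:
    b = ix <= ix
b = b + (height + height)
emit(b)

b = b + (height + height)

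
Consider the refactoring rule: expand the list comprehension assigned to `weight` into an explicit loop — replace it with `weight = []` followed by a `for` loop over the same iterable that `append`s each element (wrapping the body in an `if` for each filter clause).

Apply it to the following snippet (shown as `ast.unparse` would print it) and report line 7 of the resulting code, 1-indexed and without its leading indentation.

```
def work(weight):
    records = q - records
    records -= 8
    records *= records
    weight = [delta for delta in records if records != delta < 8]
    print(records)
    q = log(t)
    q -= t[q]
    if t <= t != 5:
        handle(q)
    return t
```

if records != delta < 8:

Transformed code:
def work(weight):
    records = q - records
    records -= 8
    records *= records
    weight = []
    for delta in records:
        if records != delta < 8:
            weight.append(delta)
    print(records)
    q = log(t)
    q -= t[q]
    if t <= t != 5:
        handle(q)
    return t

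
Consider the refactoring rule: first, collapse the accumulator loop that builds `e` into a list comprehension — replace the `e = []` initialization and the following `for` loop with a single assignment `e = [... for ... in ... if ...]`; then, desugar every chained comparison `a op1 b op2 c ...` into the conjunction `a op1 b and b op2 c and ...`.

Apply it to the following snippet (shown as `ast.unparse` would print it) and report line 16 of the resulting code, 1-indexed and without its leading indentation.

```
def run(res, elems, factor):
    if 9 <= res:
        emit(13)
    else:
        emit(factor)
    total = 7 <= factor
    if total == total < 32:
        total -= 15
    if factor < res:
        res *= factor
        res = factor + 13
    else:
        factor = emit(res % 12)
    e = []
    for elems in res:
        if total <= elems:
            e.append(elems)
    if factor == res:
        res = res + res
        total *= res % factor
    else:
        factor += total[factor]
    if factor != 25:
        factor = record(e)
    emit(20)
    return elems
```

res = res + res

Transformed code:
def run(res, elems, factor):
    if 9 <= res:
        emit(13)
    else:
        emit(factor)
    total = 7 <= factor
    if total == total and total < 32:
        total -= 15
    if factor < res:
        res *= factor
        res = factor + 13
    else:
        factor = emit(res % 12)
    e = [elems for elems in res if total <= elems]
    if factor == res:
        res = res + res
        total *= res % factor
    else:
        factor += total[factor]
    if factor != 25:
        factor = record(e)
    emit(20)
    return elems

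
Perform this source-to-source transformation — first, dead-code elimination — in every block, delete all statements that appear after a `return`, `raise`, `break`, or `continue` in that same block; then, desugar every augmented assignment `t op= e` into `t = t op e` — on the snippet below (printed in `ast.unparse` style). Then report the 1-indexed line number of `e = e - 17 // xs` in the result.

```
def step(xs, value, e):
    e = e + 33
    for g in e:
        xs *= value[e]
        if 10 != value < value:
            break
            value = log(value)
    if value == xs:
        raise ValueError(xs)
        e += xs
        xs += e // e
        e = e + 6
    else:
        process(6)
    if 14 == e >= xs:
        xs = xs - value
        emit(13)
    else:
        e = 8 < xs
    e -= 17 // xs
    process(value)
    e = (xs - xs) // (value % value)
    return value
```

16

Transformed code:
def step(xs, value, e):
    e = e + 33
    for g in e:
        xs = xs * value[e]
        if 10 != value < value:
            break
    if value == xs:
        raise ValueError(xs)
    else:
        process(6)
    if 14 == e >= xs:
        xs = xs - value
        emit(13)
    else:
        e = 8 < xs
    e = e - 17 // xs
    process(value)
    e = (xs - xs) // (value % value)
    return value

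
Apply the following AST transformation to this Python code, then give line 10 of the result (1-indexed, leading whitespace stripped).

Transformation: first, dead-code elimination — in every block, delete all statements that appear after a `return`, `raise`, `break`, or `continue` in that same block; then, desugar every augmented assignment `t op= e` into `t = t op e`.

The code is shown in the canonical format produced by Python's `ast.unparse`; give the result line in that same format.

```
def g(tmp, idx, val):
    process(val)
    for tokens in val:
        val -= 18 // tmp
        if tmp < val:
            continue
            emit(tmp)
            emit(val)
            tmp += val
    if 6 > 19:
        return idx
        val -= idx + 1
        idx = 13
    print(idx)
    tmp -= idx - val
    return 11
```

Transformed code:
def g(tmp, idx, val):
    process(val)
    for tokens in val:
        val = val - 18 // tmp
        if tmp < val:
            continue
    if 6 > 19:
        return idx
    print(idx)
    tmp = tmp - (idx - val)
    return 11

tmp = tmp - (idx - val)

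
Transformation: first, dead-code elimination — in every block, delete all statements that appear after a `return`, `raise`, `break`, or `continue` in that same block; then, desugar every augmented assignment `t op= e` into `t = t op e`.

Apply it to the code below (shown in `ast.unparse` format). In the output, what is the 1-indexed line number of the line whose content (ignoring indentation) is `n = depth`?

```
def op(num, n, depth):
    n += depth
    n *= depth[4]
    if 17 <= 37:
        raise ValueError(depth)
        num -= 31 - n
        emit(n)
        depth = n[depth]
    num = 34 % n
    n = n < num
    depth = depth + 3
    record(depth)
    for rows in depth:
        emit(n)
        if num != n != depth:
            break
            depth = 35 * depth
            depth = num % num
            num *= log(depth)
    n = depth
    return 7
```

14

Transformed code:
def op(num, n, depth):
    n = n + depth
    n = n * depth[4]
    if 17 <= 37:
        raise ValueError(depth)
    num = 34 % n
    n = n < num
    depth = depth + 3
    record(depth)
    for rows in depth:
        emit(n)
        if num != n != depth:
            break
    n = depth
    return 7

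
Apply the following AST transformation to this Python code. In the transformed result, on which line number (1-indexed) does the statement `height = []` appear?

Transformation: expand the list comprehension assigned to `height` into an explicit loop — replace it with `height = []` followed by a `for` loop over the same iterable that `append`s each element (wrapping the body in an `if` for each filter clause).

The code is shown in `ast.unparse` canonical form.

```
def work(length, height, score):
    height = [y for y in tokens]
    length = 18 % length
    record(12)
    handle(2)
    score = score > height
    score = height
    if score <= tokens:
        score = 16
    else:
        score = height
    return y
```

2

Transformed code:
def work(length, height, score):
    height = []
    for y in tokens:
        height.append(y)
    length = 18 % length
    record(12)
    handle(2)
    score = score > height
    score = height
    if score <= tokens:
        score = 16
    else:
        score = height
    return y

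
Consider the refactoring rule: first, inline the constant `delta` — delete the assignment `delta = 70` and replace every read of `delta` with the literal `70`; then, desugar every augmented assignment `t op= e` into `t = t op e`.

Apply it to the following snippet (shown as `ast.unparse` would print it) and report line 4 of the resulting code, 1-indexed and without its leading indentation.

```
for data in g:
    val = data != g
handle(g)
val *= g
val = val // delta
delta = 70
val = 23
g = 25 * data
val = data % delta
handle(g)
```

val = val * g

Transformed code:
for data in g:
    val = data != g
handle(g)
val = val * g
val = val // 70
val = 23
g = 25 * data
val = data % 70
handle(g)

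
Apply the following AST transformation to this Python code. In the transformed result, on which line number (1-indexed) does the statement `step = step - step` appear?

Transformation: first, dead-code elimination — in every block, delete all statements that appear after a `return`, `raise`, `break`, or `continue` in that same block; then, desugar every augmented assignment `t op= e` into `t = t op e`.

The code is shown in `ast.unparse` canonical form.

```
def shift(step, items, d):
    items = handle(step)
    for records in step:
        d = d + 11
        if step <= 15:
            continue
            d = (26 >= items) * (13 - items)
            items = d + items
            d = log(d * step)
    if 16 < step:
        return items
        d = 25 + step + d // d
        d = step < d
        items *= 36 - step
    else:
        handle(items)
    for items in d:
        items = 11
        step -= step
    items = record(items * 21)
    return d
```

13

Transformed code:
def shift(step, items, d):
    items = handle(step)
    for records in step:
        d = d + 11
        if step <= 15:
            continue
    if 16 < step:
        return items
    else:
        handle(items)
    for items in d:
        items = 11
        step = step - step
    items = record(items * 21)
    return d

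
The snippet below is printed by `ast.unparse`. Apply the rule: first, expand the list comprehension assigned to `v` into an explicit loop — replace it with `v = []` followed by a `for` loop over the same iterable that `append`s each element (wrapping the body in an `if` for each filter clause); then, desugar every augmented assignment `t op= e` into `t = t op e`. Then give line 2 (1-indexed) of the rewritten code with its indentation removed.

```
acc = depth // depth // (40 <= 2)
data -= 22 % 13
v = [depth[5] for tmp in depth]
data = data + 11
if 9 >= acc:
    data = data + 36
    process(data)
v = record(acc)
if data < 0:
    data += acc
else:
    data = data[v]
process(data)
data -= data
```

data = data - 22 % 13

Transformed code:
acc = depth // depth // (40 <= 2)
data = data - 22 % 13
v = []
for tmp in depth:
    v.append(depth[5])
data = data + 11
if 9 >= acc:
    data = data + 36
    process(data)
v = record(acc)
if data < 0:
    data = data + acc
else:
    data = data[v]
process(data)
data = data - data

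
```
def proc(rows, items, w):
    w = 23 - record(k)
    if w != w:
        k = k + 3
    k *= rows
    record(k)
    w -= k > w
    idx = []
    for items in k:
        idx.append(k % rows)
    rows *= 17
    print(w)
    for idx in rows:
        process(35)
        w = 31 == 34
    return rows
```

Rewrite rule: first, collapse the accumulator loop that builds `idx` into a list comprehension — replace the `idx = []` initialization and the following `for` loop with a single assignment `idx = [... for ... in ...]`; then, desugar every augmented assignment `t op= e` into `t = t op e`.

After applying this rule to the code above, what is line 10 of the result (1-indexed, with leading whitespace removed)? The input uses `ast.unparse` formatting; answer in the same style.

Transformed code:
def proc(rows, items, w):
    w = 23 - record(k)
    if w != w:
        k = k + 3
    k = k * rows
    record(k)
    w = w - (k > w)
    idx = [k % rows for items in k]
    rows = rows * 17
    print(w)
    for idx in rows:
        process(35)
        w = 31 == 34
    return rows

print(w)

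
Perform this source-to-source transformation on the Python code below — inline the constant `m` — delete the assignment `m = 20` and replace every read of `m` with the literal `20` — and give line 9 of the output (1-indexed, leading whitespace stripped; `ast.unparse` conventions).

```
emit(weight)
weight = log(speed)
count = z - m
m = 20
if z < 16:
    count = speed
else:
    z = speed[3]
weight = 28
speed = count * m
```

Transformed code:
emit(weight)
weight = log(speed)
count = z - 20
if z < 16:
    count = speed
else:
    z = speed[3]
weight = 28
speed = count * 20

speed = count * 20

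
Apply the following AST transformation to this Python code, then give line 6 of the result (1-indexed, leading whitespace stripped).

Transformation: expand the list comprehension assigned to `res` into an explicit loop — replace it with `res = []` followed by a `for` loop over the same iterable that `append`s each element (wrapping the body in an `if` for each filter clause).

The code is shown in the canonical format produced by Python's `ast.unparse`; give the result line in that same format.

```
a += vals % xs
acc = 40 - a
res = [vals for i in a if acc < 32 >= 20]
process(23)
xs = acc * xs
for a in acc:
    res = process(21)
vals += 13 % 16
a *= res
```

Transformed code:
a += vals % xs
acc = 40 - a
res = []
for i in a:
    if acc < 32 >= 20:
        res.append(vals)
process(23)
xs = acc * xs
for a in acc:
    res = process(21)
vals += 13 % 16
a *= res

res.append(vals)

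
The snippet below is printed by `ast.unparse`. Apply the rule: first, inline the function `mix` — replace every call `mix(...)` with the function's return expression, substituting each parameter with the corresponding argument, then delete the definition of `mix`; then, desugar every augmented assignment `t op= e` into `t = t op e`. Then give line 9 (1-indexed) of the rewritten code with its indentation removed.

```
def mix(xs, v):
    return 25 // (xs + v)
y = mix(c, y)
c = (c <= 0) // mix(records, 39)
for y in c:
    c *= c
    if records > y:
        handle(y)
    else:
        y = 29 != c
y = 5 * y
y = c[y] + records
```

Transformed code:
y = 25 // (c + y)
c = (c <= 0) // (25 // (records + 39))
for y in c:
    c = c * c
    if records > y:
        handle(y)
    else:
        y = 29 != c
y = 5 * y
y = c[y] + records

y = 5 * y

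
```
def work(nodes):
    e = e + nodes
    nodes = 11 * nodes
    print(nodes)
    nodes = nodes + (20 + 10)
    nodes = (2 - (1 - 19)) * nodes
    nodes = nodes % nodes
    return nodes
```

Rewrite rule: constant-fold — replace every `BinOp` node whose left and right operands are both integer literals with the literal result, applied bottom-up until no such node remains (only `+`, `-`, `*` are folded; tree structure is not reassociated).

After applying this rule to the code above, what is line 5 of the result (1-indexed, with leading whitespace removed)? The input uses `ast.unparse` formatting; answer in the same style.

Transformed code:
def work(nodes):
    e = e + nodes
    nodes = 11 * nodes
    print(nodes)
    nodes = nodes + 30
    nodes = 20 * nodes
    nodes = nodes % nodes
    return nodes

nodes = nodes + 30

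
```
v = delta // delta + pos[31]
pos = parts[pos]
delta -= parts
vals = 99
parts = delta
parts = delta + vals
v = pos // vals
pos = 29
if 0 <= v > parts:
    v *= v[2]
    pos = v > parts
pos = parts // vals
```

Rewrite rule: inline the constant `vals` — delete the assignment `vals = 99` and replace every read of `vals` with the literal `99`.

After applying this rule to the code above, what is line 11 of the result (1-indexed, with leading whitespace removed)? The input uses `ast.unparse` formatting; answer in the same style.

Transformed code:
v = delta // delta + pos[31]
pos = parts[pos]
delta -= parts
parts = delta
parts = delta + 99
v = pos // 99
pos = 29
if 0 <= v > parts:
    v *= v[2]
    pos = v > parts
pos = parts // 99

pos = parts // 99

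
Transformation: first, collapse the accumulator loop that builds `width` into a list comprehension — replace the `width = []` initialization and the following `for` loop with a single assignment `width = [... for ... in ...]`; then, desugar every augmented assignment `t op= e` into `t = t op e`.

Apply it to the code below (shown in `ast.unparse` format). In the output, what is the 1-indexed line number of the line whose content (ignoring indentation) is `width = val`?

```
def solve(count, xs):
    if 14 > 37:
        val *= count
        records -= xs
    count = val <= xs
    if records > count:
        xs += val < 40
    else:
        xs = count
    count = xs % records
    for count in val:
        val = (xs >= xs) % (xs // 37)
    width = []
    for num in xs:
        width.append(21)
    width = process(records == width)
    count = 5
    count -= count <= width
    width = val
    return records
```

17

Transformed code:
def solve(count, xs):
    if 14 > 37:
        val = val * count
        records = records - xs
    count = val <= xs
    if records > count:
        xs = xs + (val < 40)
    else:
        xs = count
    count = xs % records
    for count in val:
        val = (xs >= xs) % (xs // 37)
    width = [21 for num in xs]
    width = process(records == width)
    count = 5
    count = count - (count <= width)
    width = val
    return records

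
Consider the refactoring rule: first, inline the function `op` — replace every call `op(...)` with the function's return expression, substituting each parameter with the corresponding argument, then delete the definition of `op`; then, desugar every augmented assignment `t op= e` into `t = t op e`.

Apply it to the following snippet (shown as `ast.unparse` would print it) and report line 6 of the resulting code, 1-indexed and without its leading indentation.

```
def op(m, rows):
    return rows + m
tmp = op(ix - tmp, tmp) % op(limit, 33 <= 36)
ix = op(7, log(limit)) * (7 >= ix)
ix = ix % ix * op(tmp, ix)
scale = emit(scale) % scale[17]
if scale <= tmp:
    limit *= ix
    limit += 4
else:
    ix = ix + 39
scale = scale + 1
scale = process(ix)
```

limit = limit * ix

Transformed code:
tmp = (tmp + (ix - tmp)) % ((33 <= 36) + limit)
ix = (log(limit) + 7) * (7 >= ix)
ix = ix % ix * (ix + tmp)
scale = emit(scale) % scale[17]
if scale <= tmp:
    limit = limit * ix
    limit = limit + 4
else:
    ix = ix + 39
scale = scale + 1
scale = process(ix)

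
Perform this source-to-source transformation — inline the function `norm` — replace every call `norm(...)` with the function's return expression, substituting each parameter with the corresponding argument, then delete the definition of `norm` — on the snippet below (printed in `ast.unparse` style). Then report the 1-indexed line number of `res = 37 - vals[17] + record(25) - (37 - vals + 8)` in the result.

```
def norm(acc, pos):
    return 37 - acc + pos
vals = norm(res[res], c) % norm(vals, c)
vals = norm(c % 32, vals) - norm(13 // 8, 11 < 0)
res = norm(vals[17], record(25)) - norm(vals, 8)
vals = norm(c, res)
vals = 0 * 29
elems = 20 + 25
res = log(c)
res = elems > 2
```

Transformed code:
vals = (37 - res[res] + c) % (37 - vals + c)
vals = 37 - c % 32 + vals - (37 - 13 // 8 + (11 < 0))
res = 37 - vals[17] + record(25) - (37 - vals + 8)
vals = 37 - c + res
vals = 0 * 29
elems = 20 + 25
res = log(c)
res = elems > 2

3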